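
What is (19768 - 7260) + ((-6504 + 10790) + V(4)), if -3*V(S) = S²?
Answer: 50366/3 ≈ 16789.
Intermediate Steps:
V(S) = -S²/3
(19768 - 7260) + ((-6504 + 10790) + V(4)) = (19768 - 7260) + ((-6504 + 10790) - ⅓*4²) = 12508 + (4286 - ⅓*16) = 12508 + (4286 - 16/3) = 12508 + 12842/3 = 50366/3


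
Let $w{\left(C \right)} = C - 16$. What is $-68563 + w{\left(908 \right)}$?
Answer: $-67671$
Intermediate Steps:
$w{\left(C \right)} = -16 + C$ ($w{\left(C \right)} = C - 16 = -16 + C$)
$-68563 + w{\left(908 \right)} = -68563 + \left(-16 + 908\right) = -68563 + 892 = -67671$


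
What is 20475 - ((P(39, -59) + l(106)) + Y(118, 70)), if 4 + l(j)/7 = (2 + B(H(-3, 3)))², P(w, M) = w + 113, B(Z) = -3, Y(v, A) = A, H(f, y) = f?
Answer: 20274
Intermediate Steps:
P(w, M) = 113 + w
l(j) = -21 (l(j) = -28 + 7*(2 - 3)² = -28 + 7*(-1)² = -28 + 7*1 = -28 + 7 = -21)
20475 - ((P(39, -59) + l(106)) + Y(118, 70)) = 20475 - (((113 + 39) - 21) + 70) = 20475 - ((152 - 21) + 70) = 20475 - (131 + 70) = 20475 - 1*201 = 20475 - 201 = 20274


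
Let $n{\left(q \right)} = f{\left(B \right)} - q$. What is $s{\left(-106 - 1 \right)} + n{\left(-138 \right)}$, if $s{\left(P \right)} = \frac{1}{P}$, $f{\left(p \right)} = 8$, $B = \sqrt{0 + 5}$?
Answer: $\frac{15621}{107} \approx 145.99$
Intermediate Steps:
$B = \sqrt{5} \approx 2.2361$
$n{\left(q \right)} = 8 - q$
$s{\left(-106 - 1 \right)} + n{\left(-138 \right)} = \frac{1}{-106 - 1} + \left(8 - -138\right) = \frac{1}{-106 - 1} + \left(8 + 138\right) = \frac{1}{-107} + 146 = - \frac{1}{107} + 146 = \frac{15621}{107}$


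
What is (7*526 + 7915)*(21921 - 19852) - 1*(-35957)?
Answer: 24030150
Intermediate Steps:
(7*526 + 7915)*(21921 - 19852) - 1*(-35957) = (3682 + 7915)*2069 + 35957 = 11597*2069 + 35957 = 23994193 + 35957 = 24030150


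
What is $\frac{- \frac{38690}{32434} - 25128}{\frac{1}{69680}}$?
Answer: $- \frac{28396002031280}{16217} \approx -1.751 \cdot 10^{9}$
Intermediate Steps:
$\frac{- \frac{38690}{32434} - 25128}{\frac{1}{69680}} = \left(\left(-38690\right) \frac{1}{32434} - 25128\right) \frac{1}{\frac{1}{69680}} = \left(- \frac{19345}{16217} - 25128\right) 69680 = \left(- \frac{407520121}{16217}\right) 69680 = - \frac{28396002031280}{16217}$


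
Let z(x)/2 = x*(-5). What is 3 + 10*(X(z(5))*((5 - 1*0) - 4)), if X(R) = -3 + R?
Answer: -527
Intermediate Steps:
z(x) = -10*x (z(x) = 2*(x*(-5)) = 2*(-5*x) = -10*x)
3 + 10*(X(z(5))*((5 - 1*0) - 4)) = 3 + 10*((-3 - 10*5)*((5 - 1*0) - 4)) = 3 + 10*((-3 - 50)*((5 + 0) - 4)) = 3 + 10*(-53*(5 - 4)) = 3 + 10*(-53*1) = 3 + 10*(-53) = 3 - 530 = -527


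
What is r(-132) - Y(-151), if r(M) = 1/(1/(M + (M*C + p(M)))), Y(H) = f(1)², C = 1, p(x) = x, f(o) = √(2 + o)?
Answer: -399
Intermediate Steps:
Y(H) = 3 (Y(H) = (√(2 + 1))² = (√3)² = 3)
r(M) = 3*M (r(M) = 1/(1/(M + (M*1 + M))) = 1/(1/(M + (M + M))) = 1/(1/(M + 2*M)) = 1/(1/(3*M)) = 3*M)
r(-132) - Y(-151) = 3*(-132) - 1*3 = -396 - 3 = -399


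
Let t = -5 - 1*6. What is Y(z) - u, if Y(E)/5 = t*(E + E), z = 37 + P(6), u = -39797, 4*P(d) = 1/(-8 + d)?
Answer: 142963/4 ≈ 35741.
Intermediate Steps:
P(d) = 1/(4*(-8 + d))
t = -11 (t = -5 - 6 = -11)
z = 295/8 (z = 37 + 1/(4*(-8 + 6)) = 37 + (1/4)/(-2) = 37 + (1/4)*(-1/2) = 37 - 1/8 = 295/8 ≈ 36.875)
Y(E) = -110*E (Y(E) = 5*(-11*(E + E)) = 5*(-22*E) = -110*E)
Y(z) - u = -110*295/8 - 1*(-39797) = -16225/4 + 39797 = 142963/4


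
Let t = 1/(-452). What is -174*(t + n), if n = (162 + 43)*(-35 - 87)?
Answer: 983493327/226 ≈ 4.3517e+6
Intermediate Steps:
t = -1/452 ≈ -0.0022124
n = -25010 (n = 205*(-122) = -25010)
-174*(t + n) = -174*(-1/452 - 25010) = -174*(-11304521/452) = 983493327/226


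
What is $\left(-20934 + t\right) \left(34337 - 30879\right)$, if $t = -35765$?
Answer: $-196065142$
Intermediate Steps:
$\left(-20934 + t\right) \left(34337 - 30879\right) = \left(-20934 - 35765\right) \left(34337 - 30879\right) = \left(-56699\right) 3458 = -196065142$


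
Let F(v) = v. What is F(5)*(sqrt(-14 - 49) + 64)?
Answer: 320 + 15*I*sqrt(7) ≈ 320.0 + 39.686*I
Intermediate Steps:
F(5)*(sqrt(-14 - 49) + 64) = 5*(sqrt(-14 - 49) + 64) = 5*(sqrt(-63) + 64) = 5*(3*I*sqrt(7) + 64) = 5*(64 + 3*I*sqrt(7)) = 320 + 15*I*sqrt(7)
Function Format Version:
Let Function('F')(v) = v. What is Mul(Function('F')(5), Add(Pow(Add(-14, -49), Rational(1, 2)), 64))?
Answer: Add(320, Mul(15, I, Pow(7, Rational(1, 2)))) ≈ Add(320.00, Mul(39.686, I))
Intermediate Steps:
Mul(Function('F')(5), Add(Pow(Add(-14, -49), Rational(1, 2)), 64)) = Mul(5, Add(Pow(Add(-14, -49), Rational(1, 2)), 64)) = Mul(5, Add(Pow(-63, Rational(1, 2)), 64)) = Mul(5, Add(Mul(3, I, Pow(7, Rational(1, 2))), 64)) = Mul(5, Add(64, Mul(3, I, Pow(7, Rational(1, 2))))) = Add(320, Mul(15, I, Pow(7, Rational(1, 2))))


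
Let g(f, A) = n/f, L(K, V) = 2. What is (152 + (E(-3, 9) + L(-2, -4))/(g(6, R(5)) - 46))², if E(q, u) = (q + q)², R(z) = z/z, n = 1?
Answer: 1728231184/75625 ≈ 22853.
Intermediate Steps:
R(z) = 1
E(q, u) = 4*q² (E(q, u) = (2*q)² = 4*q²)
g(f, A) = 1/f
(152 + (E(-3, 9) + L(-2, -4))/(g(6, R(5)) - 46))² = (152 + (4*(-3)² + 2)/(1/6 - 46))² = (152 + (4*9 + 2)/(⅙ - 46))² = (152 + (36 + 2)/(-275/6))² = (152 + 38*(-6/275))² = (152 - 228/275)² = (41572/275)² = 1728231184/75625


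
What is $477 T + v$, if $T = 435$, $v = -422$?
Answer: $207073$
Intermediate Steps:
$477 T + v = 477 \cdot 435 - 422 = 207495 - 422 = 207073$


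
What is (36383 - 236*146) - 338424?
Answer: -336497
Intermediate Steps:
(36383 - 236*146) - 338424 = (36383 - 34456) - 338424 = 1927 - 338424 = -336497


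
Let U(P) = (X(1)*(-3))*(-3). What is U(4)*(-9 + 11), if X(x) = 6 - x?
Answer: 90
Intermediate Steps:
U(P) = 45 (U(P) = ((6 - 1*1)*(-3))*(-3) = ((6 - 1)*(-3))*(-3) = (5*(-3))*(-3) = -15*(-3) = 45)
U(4)*(-9 + 11) = 45*(-9 + 11) = 45*2 = 90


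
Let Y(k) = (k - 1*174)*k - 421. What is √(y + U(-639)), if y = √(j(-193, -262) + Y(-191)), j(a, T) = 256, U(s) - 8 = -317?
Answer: √(-309 + 5*√2782) ≈ 6.7288*I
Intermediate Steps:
U(s) = -309 (U(s) = 8 - 317 = -309)
Y(k) = -421 + k*(-174 + k) (Y(k) = (k - 174)*k - 421 = (-174 + k)*k - 421 = k*(-174 + k) - 421 = -421 + k*(-174 + k))
y = 5*√2782 (y = √(256 + (-421 + (-191)² - 174*(-191))) = √(256 + (-421 + 36481 + 33234)) = √(256 + 69294) = √69550 = 5*√2782 ≈ 263.72)
√(y + U(-639)) = √(5*√2782 - 309) = √(-309 + 5*√2782)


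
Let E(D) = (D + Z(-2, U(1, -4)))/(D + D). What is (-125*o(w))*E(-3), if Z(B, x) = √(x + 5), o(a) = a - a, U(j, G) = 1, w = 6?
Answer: 0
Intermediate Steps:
o(a) = 0
Z(B, x) = √(5 + x)
E(D) = (D + √6)/(2*D) (E(D) = (D + √(5 + 1))/(D + D) = (D + √6)/((2*D)) = (D + √6)*(1/(2*D)) = (D + √6)/(2*D))
(-125*o(w))*E(-3) = (-125*0)*((½)*(-3 + √6)/(-3)) = 0*((½)*(-⅓)*(-3 + √6)) = 0*(½ - √6/6) = 0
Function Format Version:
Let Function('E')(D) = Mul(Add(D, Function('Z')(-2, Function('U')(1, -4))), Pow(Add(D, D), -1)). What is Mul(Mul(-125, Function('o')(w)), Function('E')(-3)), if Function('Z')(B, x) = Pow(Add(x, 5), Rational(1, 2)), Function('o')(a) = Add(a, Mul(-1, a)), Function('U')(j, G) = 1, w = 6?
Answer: 0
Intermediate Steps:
Function('o')(a) = 0
Function('Z')(B, x) = Pow(Add(5, x), Rational(1, 2))
Function('E')(D) = Mul(Rational(1, 2), Pow(D, -1), Add(D, Pow(6, Rational(1, 2)))) (Function('E')(D) = Mul(Add(D, Pow(Add(5, 1), Rational(1, 2))), Pow(Add(D, D), -1)) = Mul(Add(D, Pow(6, Rational(1, 2))), Pow(Mul(2, D), -1)) = Mul(Add(D, Pow(6, Rational(1, 2))), Mul(Rational(1, 2), Pow(D, -1))) = Mul(Rational(1, 2), Pow(D, -1), Add(D, Pow(6, Rational(1, 2)))))
Mul(Mul(-125, Function('o')(w)), Function('E')(-3)) = Mul(Mul(-125, 0), Mul(Rational(1, 2), Pow(-3, -1), Add(-3, Pow(6, Rational(1, 2))))) = Mul(0, Mul(Rational(1, 2), Rational(-1, 3), Add(-3, Pow(6, Rational(1, 2))))) = Mul(0, Add(Rational(1, 2), Mul(Rational(-1, 6), Pow(6, Rational(1, 2))))) = 0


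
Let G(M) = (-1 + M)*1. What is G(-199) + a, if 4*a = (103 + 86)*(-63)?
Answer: -12707/4 ≈ -3176.8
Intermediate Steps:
G(M) = -1 + M
a = -11907/4 (a = ((103 + 86)*(-63))/4 = (189*(-63))/4 = (¼)*(-11907) = -11907/4 ≈ -2976.8)
G(-199) + a = (-1 - 199) - 11907/4 = -200 - 11907/4 = -12707/4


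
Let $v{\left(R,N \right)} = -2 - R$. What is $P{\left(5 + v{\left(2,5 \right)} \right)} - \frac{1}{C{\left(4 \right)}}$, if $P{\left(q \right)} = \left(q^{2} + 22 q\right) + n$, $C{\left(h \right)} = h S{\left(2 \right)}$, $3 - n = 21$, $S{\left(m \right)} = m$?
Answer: $\frac{39}{8} \approx 4.875$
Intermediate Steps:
$n = -18$ ($n = 3 - 21 = -18$)
$C{\left(h \right)} = 2 h$ ($C{\left(h \right)} = h 2 = 2 h$)
$P{\left(q \right)} = -18 + q^{2} + 22 q$ ($P{\left(q \right)} = \left(q^{2} + 22 q\right) - 18 = -18 + q^{2} + 22 q$)
$P{\left(5 + v{\left(2,5 \right)} \right)} - \frac{1}{C{\left(4 \right)}} = \left(-18 + \left(5 - 4\right)^{2} + 22 \left(5 - 4\right)\right) - \frac{1}{2 \cdot 4} = \left(-18 + \left(5 - 4\right)^{2} + 22 \left(5 - 4\right)\right) - \frac{1}{8} = \left(-18 + 1^{2} + 22 \cdot 1\right) - \frac{1}{8} = \left(-18 + 1 + 22\right) - \frac{1}{8} = 5 - \frac{1}{8} = \frac{39}{8}$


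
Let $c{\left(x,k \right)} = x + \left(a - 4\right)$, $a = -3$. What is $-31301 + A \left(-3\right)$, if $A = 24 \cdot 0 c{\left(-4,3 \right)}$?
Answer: $-31301$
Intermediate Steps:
$c{\left(x,k \right)} = -7 + x$ ($c{\left(x,k \right)} = x - 7 = -7 + x$)
$A = 0$ ($A = 24 \cdot 0 \left(-7 - 4\right) = 0 \left(-11\right) = 0$)
$-31301 + A \left(-3\right) = -31301 + 0 \left(-3\right) = -31301 + 0 = -31301$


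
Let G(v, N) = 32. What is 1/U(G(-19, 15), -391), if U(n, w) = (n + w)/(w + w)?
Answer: 782/359 ≈ 2.1783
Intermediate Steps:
U(n, w) = (n + w)/(2*w) (U(n, w) = (n + w)/((2*w)) = (n + w)*(1/(2*w)) = (n + w)/(2*w))
1/U(G(-19, 15), -391) = 1/((½)*(32 - 391)/(-391)) = 1/((½)*(-1/391)*(-359)) = 1/(359/782) = 782/359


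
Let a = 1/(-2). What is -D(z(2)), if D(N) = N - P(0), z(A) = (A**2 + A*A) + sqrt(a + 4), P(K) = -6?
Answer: -14 - sqrt(14)/2 ≈ -15.871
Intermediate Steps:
a = -1/2 ≈ -0.50000
z(A) = sqrt(14)/2 + 2*A**2 (z(A) = (A**2 + A*A) + sqrt(-1/2 + 4) = (A**2 + A**2) + sqrt(7/2) = 2*A**2 + sqrt(14)/2 = sqrt(14)/2 + 2*A**2)
D(N) = 6 + N (D(N) = N - 1*(-6) = N + 6 = 6 + N)
-D(z(2)) = -(6 + (sqrt(14)/2 + 2*2**2)) = -(6 + (sqrt(14)/2 + 2*4)) = -(6 + (sqrt(14)/2 + 8)) = -(6 + (8 + sqrt(14)/2)) = -(14 + sqrt(14)/2) = -14 - sqrt(14)/2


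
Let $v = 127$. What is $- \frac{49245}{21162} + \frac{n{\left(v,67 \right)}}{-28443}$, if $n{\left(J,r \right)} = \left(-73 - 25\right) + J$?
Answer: $- \frac{467096411}{200636922} \approx -2.3281$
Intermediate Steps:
$n{\left(J,r \right)} = -98 + J$
$- \frac{49245}{21162} + \frac{n{\left(v,67 \right)}}{-28443} = - \frac{49245}{21162} + \frac{-98 + 127}{-28443} = \left(-49245\right) \frac{1}{21162} + 29 \left(- \frac{1}{28443}\right) = - \frac{16415}{7054} - \frac{29}{28443} = - \frac{467096411}{200636922}$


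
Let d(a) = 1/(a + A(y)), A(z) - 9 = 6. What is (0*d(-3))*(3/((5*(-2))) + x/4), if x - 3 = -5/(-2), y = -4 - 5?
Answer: 0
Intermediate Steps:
y = -9
A(z) = 15 (A(z) = 9 + 6 = 15)
d(a) = 1/(15 + a) (d(a) = 1/(a + 15) = 1/(15 + a))
x = 11/2 (x = 3 - 5/(-2) = 3 - 5*(-½) = 3 + 5/2 = 11/2 ≈ 5.5000)
(0*d(-3))*(3/((5*(-2))) + x/4) = (0/(15 - 3))*(3/((5*(-2))) + (11/2)/4) = (0/12)*(3/(-10) + (11/2)*(¼)) = (0*(1/12))*(3*(-⅒) + 11/8) = 0*(-3/10 + 11/8) = 0*(43/40) = 0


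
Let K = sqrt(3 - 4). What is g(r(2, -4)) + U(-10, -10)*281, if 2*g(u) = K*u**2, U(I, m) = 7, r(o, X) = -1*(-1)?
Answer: 1967 + I/2 ≈ 1967.0 + 0.5*I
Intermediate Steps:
r(o, X) = 1
K = I (K = sqrt(-1) = I ≈ 1.0*I)
g(u) = I*u**2/2 (g(u) = (I*u**2)/2 = I*u**2/2)
g(r(2, -4)) + U(-10, -10)*281 = (1/2)*I*1**2 + 7*281 = (1/2)*I*1 + 1967 = I/2 + 1967 = 1967 + I/2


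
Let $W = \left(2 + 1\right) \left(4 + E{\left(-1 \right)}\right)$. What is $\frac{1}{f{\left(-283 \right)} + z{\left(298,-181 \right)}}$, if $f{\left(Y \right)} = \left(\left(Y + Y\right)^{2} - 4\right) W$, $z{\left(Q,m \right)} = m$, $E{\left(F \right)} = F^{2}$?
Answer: $\frac{1}{4805099} \approx 2.0811 \cdot 10^{-7}$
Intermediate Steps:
$W = 15$ ($W = \left(2 + 1\right) \left(4 + \left(-1\right)^{2}\right) = 3 \left(4 + 1\right) = 3 \cdot 5 = 15$)
$f{\left(Y \right)} = -60 + 60 Y^{2}$ ($f{\left(Y \right)} = \left(\left(Y + Y\right)^{2} - 4\right) 15 = \left(\left(2 Y\right)^{2} - 4\right) 15 = \left(4 Y^{2} - 4\right) 15 = \left(-4 + 4 Y^{2}\right) 15 = -60 + 60 Y^{2}$)
$\frac{1}{f{\left(-283 \right)} + z{\left(298,-181 \right)}} = \frac{1}{\left(-60 + 60 \left(-283\right)^{2}\right) - 181} = \frac{1}{\left(-60 + 60 \cdot 80089\right) - 181} = \frac{1}{\left(-60 + 4805340\right) - 181} = \frac{1}{4805280 - 181} = \frac{1}{4805099}$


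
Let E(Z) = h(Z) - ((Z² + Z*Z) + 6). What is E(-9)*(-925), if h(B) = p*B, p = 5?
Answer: 197025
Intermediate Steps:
h(B) = 5*B
E(Z) = -6 - 2*Z² + 5*Z (E(Z) = 5*Z - ((Z² + Z*Z) + 6) = 5*Z - ((Z² + Z²) + 6) = 5*Z - (2*Z² + 6) = 5*Z - (6 + 2*Z²) = 5*Z + (-6 - 2*Z²) = -6 - 2*Z² + 5*Z)
E(-9)*(-925) = (-6 - 2*(-9)² + 5*(-9))*(-925) = (-6 - 2*81 - 45)*(-925) = (-6 - 162 - 45)*(-925) = -213*(-925) = 197025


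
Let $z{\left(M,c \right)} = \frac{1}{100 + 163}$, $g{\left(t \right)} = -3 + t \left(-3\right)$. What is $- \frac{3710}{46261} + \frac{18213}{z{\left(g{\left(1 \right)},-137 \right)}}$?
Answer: $\frac{221591065249}{46261} \approx 4.79 \cdot 10^{6}$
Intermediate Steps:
$g{\left(t \right)} = -3 - 3 t$
$z{\left(M,c \right)} = \frac{1}{263}$
$- \frac{3710}{46261} + \frac{18213}{z{\left(g{\left(1 \right)},-137 \right)}} = - \frac{3710}{46261} + 18213 \frac{1}{\frac{1}{263}} = \left(-3710\right) \frac{1}{46261} + 18213 \cdot 263 = - \frac{3710}{46261} + 4790019 = \frac{221591065249}{46261}$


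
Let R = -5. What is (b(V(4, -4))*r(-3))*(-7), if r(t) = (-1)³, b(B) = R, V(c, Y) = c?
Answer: -35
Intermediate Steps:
b(B) = -5
r(t) = -1
(b(V(4, -4))*r(-3))*(-7) = -5*(-1)*(-7) = 5*(-7) = -35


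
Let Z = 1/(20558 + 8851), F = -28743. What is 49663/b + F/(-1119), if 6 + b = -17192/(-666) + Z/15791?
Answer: 964678570670670356/380969123949745 ≈ 2532.2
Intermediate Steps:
Z = 1/29409 ≈ 3.4003e-5
b = 1021364943565/51548124609 (b = -6 + (-17192/(-666) + (1/29409)/15791) = -6 + (-17192*(-1/666) + (1/29409)*(1/15791)) = -6 + (8596/333 + 1/464397519) = -6 + 1330653691219/51548124609 = 1021364943565/51548124609 ≈ 19.814)
49663/b + F/(-1119) = 49663/(1021364943565/51548124609) - 28743/(-1119) = 49663*(51548124609/1021364943565) - 28743*(-1/1119) = 2560034512456767/1021364943565 + 9581/373 = 964678570670670356/380969123949745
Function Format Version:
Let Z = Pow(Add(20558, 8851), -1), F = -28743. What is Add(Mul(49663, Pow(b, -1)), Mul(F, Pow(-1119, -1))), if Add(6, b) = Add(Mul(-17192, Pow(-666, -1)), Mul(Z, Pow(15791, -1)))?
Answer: Rational(964678570670670356, 380969123949745) ≈ 2532.2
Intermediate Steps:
Z = Rational(1, 29409) (Z = Pow(29409, -1) = Rational(1, 29409) ≈ 3.4003e-5)
b = Rational(1021364943565, 51548124609) (b = Add(-6, Add(Mul(-17192, Pow(-666, -1)), Mul(Rational(1, 29409), Pow(15791, -1)))) = Add(-6, Add(Mul(-17192, Rational(-1, 666)), Mul(Rational(1, 29409), Rational(1, 15791)))) = Add(-6, Add(Rational(8596, 333), Rational(1, 464397519))) = Add(-6, Rational(1330653691219, 51548124609)) = Rational(1021364943565, 51548124609) ≈ 19.814)
Add(Mul(49663, Pow(b, -1)), Mul(F, Pow(-1119, -1))) = Add(Mul(49663, Pow(Rational(1021364943565, 51548124609), -1)), Mul(-28743, Pow(-1119, -1))) = Add(Mul(49663, Rational(51548124609, 1021364943565)), Mul(-28743, Rational(-1, 1119))) = Add(Rational(2560034512456767, 1021364943565), Rational(9581, 373)) = Rational(964678570670670356, 380969123949745)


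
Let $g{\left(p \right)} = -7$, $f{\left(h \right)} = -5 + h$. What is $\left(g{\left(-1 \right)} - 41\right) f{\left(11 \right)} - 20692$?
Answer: $-20980$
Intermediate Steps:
$\left(g{\left(-1 \right)} - 41\right) f{\left(11 \right)} - 20692 = \left(-7 - 41\right) \left(-5 + 11\right) - 20692 = \left(-48\right) 6 - 20692 = -288 - 20692 = -20980$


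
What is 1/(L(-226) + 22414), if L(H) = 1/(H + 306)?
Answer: 80/1793121 ≈ 4.4615e-5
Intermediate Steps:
L(H) = 1/(306 + H)
1/(L(-226) + 22414) = 1/(1/(306 - 226) + 22414) = 1/(1/80 + 22414) = 1/(1793121/80) = 80/1793121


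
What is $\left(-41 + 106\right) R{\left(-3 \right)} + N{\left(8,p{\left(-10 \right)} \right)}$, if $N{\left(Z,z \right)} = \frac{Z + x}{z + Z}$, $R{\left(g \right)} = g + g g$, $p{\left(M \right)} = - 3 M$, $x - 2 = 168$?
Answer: $\frac{7499}{19} \approx 394.68$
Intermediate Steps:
$x = 170$ ($x = 2 + 168 = 170$)
$R{\left(g \right)} = g + g^{2}$
$N{\left(Z,z \right)} = \frac{170 + Z}{Z + z}$ ($N{\left(Z,z \right)} = \frac{Z + 170}{z + Z} = \frac{170 + Z}{Z + z}$)
$\left(-41 + 106\right) R{\left(-3 \right)} + N{\left(8,p{\left(-10 \right)} \right)} = \left(-41 + 106\right) \left(- 3 \left(1 - 3\right)\right) + \frac{170 + 8}{8 - -30} = 65 \left(\left(-3\right) \left(-2\right)\right) + \frac{1}{8 + 30} \cdot 178 = 65 \cdot 6 + \frac{1}{38} \cdot 178 = 390 + \frac{1}{38} \cdot 178 = 390 + \frac{89}{19} = \frac{7499}{19}$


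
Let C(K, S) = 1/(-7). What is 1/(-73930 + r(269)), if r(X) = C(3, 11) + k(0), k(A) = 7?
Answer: -7/517462 ≈ -1.3528e-5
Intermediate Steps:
C(K, S) = -⅐
r(X) = 48/7 (r(X) = -⅐ + 7 = 48/7)
1/(-73930 + r(269)) = 1/(-73930 + 48/7) = 1/(-517462/7) = -7/517462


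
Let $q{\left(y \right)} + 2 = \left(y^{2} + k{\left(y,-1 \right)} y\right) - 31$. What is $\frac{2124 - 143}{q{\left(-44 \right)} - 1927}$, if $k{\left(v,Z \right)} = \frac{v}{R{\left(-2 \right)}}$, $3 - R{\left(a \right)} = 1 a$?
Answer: $\frac{9905}{1816} \approx 5.4543$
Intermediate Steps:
$R{\left(a \right)} = 3 - a$ ($R{\left(a \right)} = 3 - 1 a = 3 - a$)
$k{\left(v,Z \right)} = \frac{v}{5}$ ($k{\left(v,Z \right)} = \frac{v}{3 - -2} = \frac{v}{3 + 2} = \frac{v}{5}$)
$q{\left(y \right)} = -33 + \frac{6 y^{2}}{5}$ ($q{\left(y \right)} = -2 - \left(31 - y^{2} - \frac{y}{5} y\right) = -2 + \left(\left(y^{2} + \frac{y^{2}}{5}\right) - 31\right) = -2 + \left(\frac{6 y^{2}}{5} - 31\right) = -2 + \left(-31 + \frac{6 y^{2}}{5}\right) = -33 + \frac{6 y^{2}}{5}$)
$\frac{2124 - 143}{q{\left(-44 \right)} - 1927} = \frac{2124 - 143}{\left(-33 + \frac{6 \left(-44\right)^{2}}{5}\right) - 1927} = \frac{1981}{\left(-33 + \frac{6}{5} \cdot 1936\right) - 1927} = \frac{1981}{\left(-33 + \frac{11616}{5}\right) - 1927} = \frac{1981}{\frac{11451}{5} - 1927} = \frac{1981}{\frac{1816}{5}} = 1981 \cdot \frac{5}{1816} = \frac{9905}{1816}$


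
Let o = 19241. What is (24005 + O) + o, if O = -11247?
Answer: 31999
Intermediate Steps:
(24005 + O) + o = (24005 - 11247) + 19241 = 12758 + 19241 = 31999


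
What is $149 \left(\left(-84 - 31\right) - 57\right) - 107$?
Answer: $-25735$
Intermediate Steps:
$149 \left(\left(-84 - 31\right) - 57\right) - 107 = 149 \left(-115 - 57\right) - 107 = 149 \left(-172\right) - 107 = -25628 - 107 = -25735$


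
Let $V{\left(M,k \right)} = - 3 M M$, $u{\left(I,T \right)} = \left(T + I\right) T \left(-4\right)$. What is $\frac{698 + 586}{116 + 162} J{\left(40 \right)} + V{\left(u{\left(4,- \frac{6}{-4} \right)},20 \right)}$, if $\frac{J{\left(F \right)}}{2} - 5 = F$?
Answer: $- \frac{396333}{139} \approx -2851.3$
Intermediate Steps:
$J{\left(F \right)} = 10 + 2 F$
$u{\left(I,T \right)} = - 4 T \left(I + T\right)$ ($u{\left(I,T \right)} = \left(I + T\right) \left(- 4 T\right) = - 4 T \left(I + T\right)$)
$V{\left(M,k \right)} = - 3 M^{2}$
$\frac{698 + 586}{116 + 162} J{\left(40 \right)} + V{\left(u{\left(4,- \frac{6}{-4} \right)},20 \right)} = \frac{698 + 586}{116 + 162} \left(10 + 2 \cdot 40\right) - 3 \left(- 4 \left(- \frac{6}{-4}\right) \left(4 - \frac{6}{-4}\right)\right)^{2} = \frac{1284}{278} \left(10 + 80\right) - 3 \left(- 4 \left(\left(-6\right) \left(- \frac{1}{4}\right)\right) \left(4 - - \frac{3}{2}\right)\right)^{2} = 1284 \cdot \frac{1}{278} \cdot 90 - 3 \left(\left(-4\right) \frac{3}{2} \left(4 + \frac{3}{2}\right)\right)^{2} = \frac{642}{139} \cdot 90 - 3 \left(\left(-4\right) \frac{3}{2} \cdot \frac{11}{2}\right)^{2} = \frac{57780}{139} - 3 \left(-33\right)^{2} = \frac{57780}{139} - 3267 = - \frac{396333}{139}$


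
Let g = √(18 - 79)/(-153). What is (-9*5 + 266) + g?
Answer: 221 - I*√61/153 ≈ 221.0 - 0.051047*I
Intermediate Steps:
g = -I*√61/153 (g = √(-61)*(-1/153) = (I*√61)*(-1/153) = -I*√61/153 ≈ -0.051047*I)
(-9*5 + 266) + g = (-9*5 + 266) - I*√61/153 = (-45 + 266) - I*√61/153 = 221 - I*√61/153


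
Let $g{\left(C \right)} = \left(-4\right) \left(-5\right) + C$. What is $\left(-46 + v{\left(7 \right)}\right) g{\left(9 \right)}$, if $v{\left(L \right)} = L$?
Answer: $-1131$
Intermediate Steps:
$g{\left(C \right)} = 20 + C$
$\left(-46 + v{\left(7 \right)}\right) g{\left(9 \right)} = \left(-46 + 7\right) \left(20 + 9\right) = \left(-39\right) 29 = -1131$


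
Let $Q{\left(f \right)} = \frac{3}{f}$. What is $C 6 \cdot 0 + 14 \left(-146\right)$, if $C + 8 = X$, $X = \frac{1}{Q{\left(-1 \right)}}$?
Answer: $-2044$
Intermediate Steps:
$X = - \frac{1}{3}$ ($X = \frac{1}{3 \frac{1}{-1}} = \frac{1}{3 \left(-1\right)} = \frac{1}{-3} = - \frac{1}{3} \approx -0.33333$)
$C = - \frac{25}{3}$ ($C = -8 - \frac{1}{3} = - \frac{25}{3} \approx -8.3333$)
$C 6 \cdot 0 + 14 \left(-146\right) = \left(- \frac{25}{3}\right) 6 \cdot 0 + 14 \left(-146\right) = \left(-50\right) 0 - 2044 = 0 - 2044 = -2044$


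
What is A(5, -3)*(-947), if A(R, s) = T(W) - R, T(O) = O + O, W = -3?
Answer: 10417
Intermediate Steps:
T(O) = 2*O
A(R, s) = -6 - R (A(R, s) = 2*(-3) - R = -6 - R)
A(5, -3)*(-947) = (-6 - 1*5)*(-947) = (-6 - 5)*(-947) = -11*(-947) = 10417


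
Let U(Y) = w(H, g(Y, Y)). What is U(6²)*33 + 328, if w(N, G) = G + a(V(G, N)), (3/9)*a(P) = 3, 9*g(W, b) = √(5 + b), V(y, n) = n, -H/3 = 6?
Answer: 625 + 11*√41/3 ≈ 648.48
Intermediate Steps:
H = -18 (H = -3*6 = -18)
g(W, b) = √(5 + b)/9
a(P) = 9 (a(P) = 3*3 = 9)
w(N, G) = 9 + G (w(N, G) = G + 9 = 9 + G)
U(Y) = 9 + √(5 + Y)/9
U(6²)*33 + 328 = (9 + √(5 + 6²)/9)*33 + 328 = (9 + √(5 + 36)/9)*33 + 328 = (9 + √41/9)*33 + 328 = (297 + 11*√41/3) + 328 = 625 + 11*√41/3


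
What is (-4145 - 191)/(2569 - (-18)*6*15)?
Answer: -4336/4189 ≈ -1.0351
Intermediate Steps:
(-4145 - 191)/(2569 - (-18)*6*15) = -4336/(2569 - 9*(-12)*15) = -4336/(2569 + 108*15) = -4336/(2569 + 1620) = -4336/4189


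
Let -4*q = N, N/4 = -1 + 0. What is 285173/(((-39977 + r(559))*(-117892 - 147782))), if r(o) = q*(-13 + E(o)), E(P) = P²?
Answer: -285173/72393773934 ≈ -3.9392e-6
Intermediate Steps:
N = -4 (N = 4*(-1 + 0) = 4*(-1) = -4)
q = 1 (q = -¼*(-4) = 1)
r(o) = -13 + o² (r(o) = 1*(-13 + o²) = -13 + o²)
285173/(((-39977 + r(559))*(-117892 - 147782))) = 285173/(((-39977 + (-13 + 559²))*(-117892 - 147782))) = 285173/(((-39977 + (-13 + 312481))*(-265674))) = 285173/(((-39977 + 312468)*(-265674))) = 285173/((272491*(-265674))) = 285173/(-72393773934) = 285173*(-1/72393773934) = -285173/72393773934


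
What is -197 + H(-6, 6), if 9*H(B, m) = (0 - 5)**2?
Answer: -1748/9 ≈ -194.22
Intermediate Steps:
H(B, m) = 25/9 (H(B, m) = (0 - 5)**2/9 = (1/9)*(-5)**2 = (1/9)*25 = 25/9)
-197 + H(-6, 6) = -197 + 25/9 = -1748/9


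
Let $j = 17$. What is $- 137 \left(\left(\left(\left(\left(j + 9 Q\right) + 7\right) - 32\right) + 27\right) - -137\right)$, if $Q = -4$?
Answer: $-16440$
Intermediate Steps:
$- 137 \left(\left(\left(\left(\left(j + 9 Q\right) + 7\right) - 32\right) + 27\right) - -137\right) = - 137 \left(\left(\left(\left(\left(17 + 9 \left(-4\right)\right) + 7\right) - 32\right) + 27\right) - -137\right) = - 137 \left(\left(\left(\left(\left(17 - 36\right) + 7\right) - 32\right) + 27\right) + 137\right) = - 137 \left(\left(\left(\left(-19 + 7\right) - 32\right) + 27\right) + 137\right) = - 137 \left(\left(\left(-12 - 32\right) + 27\right) + 137\right) = - 137 \left(\left(-44 + 27\right) + 137\right) = - 137 \left(-17 + 137\right) = \left(-137\right) 120 = -16440$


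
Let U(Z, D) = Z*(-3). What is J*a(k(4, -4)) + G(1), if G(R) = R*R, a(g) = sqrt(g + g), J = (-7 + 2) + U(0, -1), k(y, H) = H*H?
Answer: 1 - 20*sqrt(2) ≈ -27.284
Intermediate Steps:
k(y, H) = H**2
U(Z, D) = -3*Z
J = -5 (J = (-7 + 2) - 3*0 = -5 + 0 = -5)
a(g) = sqrt(2)*sqrt(g) (a(g) = sqrt(2*g) = sqrt(2)*sqrt(g))
G(R) = R**2
J*a(k(4, -4)) + G(1) = -5*sqrt(2)*sqrt((-4)**2) + 1**2 = -5*sqrt(2)*sqrt(16) + 1 = -5*sqrt(2)*4 + 1 = -20*sqrt(2) + 1 = 1 - 20*sqrt(2)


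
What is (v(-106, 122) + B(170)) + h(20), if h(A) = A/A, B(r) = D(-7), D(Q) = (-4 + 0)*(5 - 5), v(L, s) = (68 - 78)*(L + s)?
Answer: -159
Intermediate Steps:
v(L, s) = -10*L - 10*s (v(L, s) = -10*(L + s) = -10*L - 10*s)
D(Q) = 0 (D(Q) = -4*0 = 0)
B(r) = 0
h(A) = 1
(v(-106, 122) + B(170)) + h(20) = ((-10*(-106) - 10*122) + 0) + 1 = ((1060 - 1220) + 0) + 1 = (-160 + 0) + 1 = -160 + 1 = -159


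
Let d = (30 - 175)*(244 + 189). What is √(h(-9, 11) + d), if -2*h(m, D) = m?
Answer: I*√251122/2 ≈ 250.56*I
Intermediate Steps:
d = -62785 (d = -145*433 = -62785)
h(m, D) = -m/2
√(h(-9, 11) + d) = √(-½*(-9) - 62785) = √(9/2 - 62785) = √(-125561/2) = I*√251122/2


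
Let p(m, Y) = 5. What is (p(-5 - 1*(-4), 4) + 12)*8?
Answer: 136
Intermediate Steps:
(p(-5 - 1*(-4), 4) + 12)*8 = (5 + 12)*8 = 17*8 = 136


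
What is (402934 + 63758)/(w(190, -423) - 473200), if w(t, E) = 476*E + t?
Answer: -77782/112393 ≈ -0.69205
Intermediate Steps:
w(t, E) = t + 476*E
(402934 + 63758)/(w(190, -423) - 473200) = (402934 + 63758)/((190 + 476*(-423)) - 473200) = 466692/((190 - 201348) - 473200) = 466692/(-201158 - 473200) = 466692/(-674358) = 466692*(-1/674358) = -77782/112393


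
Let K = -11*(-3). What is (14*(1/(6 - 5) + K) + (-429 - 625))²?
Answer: 334084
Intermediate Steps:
K = 33
(14*(1/(6 - 5) + K) + (-429 - 625))² = (14*(1/(6 - 5) + 33) + (-429 - 625))² = (14*(1/1 + 33) - 1054)² = (14*(1 + 33) - 1054)² = (14*34 - 1054)² = (476 - 1054)² = (-578)² = 334084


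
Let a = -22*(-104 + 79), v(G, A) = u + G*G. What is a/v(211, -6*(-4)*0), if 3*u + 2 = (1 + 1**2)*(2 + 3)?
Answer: 1650/133571 ≈ 0.012353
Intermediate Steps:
u = 8/3 (u = -2/3 + ((1 + 1**2)*(2 + 3))/3 = -2/3 + ((1 + 1)*5)/3 = -2/3 + (2*5)/3 = -2/3 + (1/3)*10 = -2/3 + 10/3 = 8/3 ≈ 2.6667)
v(G, A) = 8/3 + G**2 (v(G, A) = 8/3 + G*G = 8/3 + G**2)
a = 550 (a = -22*(-25) = 550)
a/v(211, -6*(-4)*0) = 550/(8/3 + 211**2) = 550/(8/3 + 44521) = 550/(133571/3) = 550*(3/133571) = 1650/133571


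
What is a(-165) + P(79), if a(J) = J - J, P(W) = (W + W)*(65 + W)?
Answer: 22752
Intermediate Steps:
P(W) = 2*W*(65 + W) (P(W) = (2*W)*(65 + W) = 2*W*(65 + W))
a(J) = 0
a(-165) + P(79) = 0 + 2*79*(65 + 79) = 0 + 2*79*144 = 0 + 22752 = 22752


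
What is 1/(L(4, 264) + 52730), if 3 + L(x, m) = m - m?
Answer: 1/52727 ≈ 1.8966e-5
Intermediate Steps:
L(x, m) = -3 (L(x, m) = -3 + (m - m) = -3 + 0 = -3)
1/(L(4, 264) + 52730) = 1/(-3 + 52730) = 1/52727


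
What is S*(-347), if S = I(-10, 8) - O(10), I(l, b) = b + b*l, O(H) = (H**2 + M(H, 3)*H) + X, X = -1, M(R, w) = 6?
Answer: 80157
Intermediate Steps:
O(H) = -1 + H**2 + 6*H (O(H) = (H**2 + 6*H) - 1 = -1 + H**2 + 6*H)
S = -231 (S = 8*(1 - 10) - (-1 + 10**2 + 6*10) = 8*(-9) - (-1 + 100 + 60) = -72 - 1*159 = -72 - 159 = -231)
S*(-347) = -231*(-347) = 80157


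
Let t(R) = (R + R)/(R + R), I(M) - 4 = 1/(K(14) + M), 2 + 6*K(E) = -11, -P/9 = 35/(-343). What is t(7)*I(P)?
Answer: 1174/367 ≈ 3.1989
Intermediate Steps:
P = 45/49 (P = -315/(-343) = -315*(-1)/343 = -9*(-5/49) = 45/49 ≈ 0.91837)
K(E) = -13/6 (K(E) = -⅓ + (⅙)*(-11) = -⅓ - 11/6 = -13/6)
I(M) = 4 + 1/(-13/6 + M)
t(R) = 1 (t(R) = (2*R)/((2*R)) = (2*R)*(1/(2*R)) = 1)
t(7)*I(P) = 1*(2*(-23 + 12*(45/49))/(-13 + 6*(45/49))) = 1*(2*(-23 + 540/49)/(-13 + 270/49)) = 1*(2*(-587/49)/(-367/49)) = 1*(2*(-49/367)*(-587/49)) = 1*(1174/367) = 1174/367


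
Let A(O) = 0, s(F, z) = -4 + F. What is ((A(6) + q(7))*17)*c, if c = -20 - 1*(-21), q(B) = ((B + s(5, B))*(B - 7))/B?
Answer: 0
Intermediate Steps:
q(B) = (1 + B)*(-7 + B)/B (q(B) = ((B + (-4 + 5))*(B - 7))/B = ((B + 1)*(-7 + B))/B = ((1 + B)*(-7 + B))/B = (1 + B)*(-7 + B)/B)
c = 1 (c = -20 + 21 = 1)
((A(6) + q(7))*17)*c = ((0 + (-6 + 7 - 7/7))*17)*1 = ((0 + (-6 + 7 - 7*⅐))*17)*1 = ((0 + (-6 + 7 - 1))*17)*1 = ((0 + 0)*17)*1 = (0*17)*1 = 0*1 = 0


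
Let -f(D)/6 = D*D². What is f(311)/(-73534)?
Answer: 90240693/36767 ≈ 2454.4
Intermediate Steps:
f(D) = -6*D³ (f(D) = -6*D*D² = -6*D³)
f(311)/(-73534) = -6*311³/(-73534) = -6*30080231*(-1/73534) = -180481386*(-1/73534) = 90240693/36767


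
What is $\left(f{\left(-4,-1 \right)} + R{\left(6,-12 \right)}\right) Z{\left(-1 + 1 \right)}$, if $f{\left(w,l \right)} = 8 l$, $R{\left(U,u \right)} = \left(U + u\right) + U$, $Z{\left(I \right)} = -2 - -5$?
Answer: $-24$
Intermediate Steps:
$Z{\left(I \right)} = 3$ ($Z{\left(I \right)} = -2 + 5 = 3$)
$R{\left(U,u \right)} = u + 2 U$
$\left(f{\left(-4,-1 \right)} + R{\left(6,-12 \right)}\right) Z{\left(-1 + 1 \right)} = \left(8 \left(-1\right) + \left(-12 + 2 \cdot 6\right)\right) 3 = \left(-8 + \left(-12 + 12\right)\right) 3 = \left(-8 + 0\right) 3 = \left(-8\right) 3 = -24$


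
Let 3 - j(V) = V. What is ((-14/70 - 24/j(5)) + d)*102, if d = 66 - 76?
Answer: 918/5 ≈ 183.60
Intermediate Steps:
d = -10
j(V) = 3 - V
((-14/70 - 24/j(5)) + d)*102 = ((-14/70 - 24/(3 - 1*5)) - 10)*102 = ((-14*1/70 - 24/(3 - 5)) - 10)*102 = ((-⅕ - 24/(-2)) - 10)*102 = ((-⅕ - 24*(-½)) - 10)*102 = ((-⅕ + 12) - 10)*102 = (59/5 - 10)*102 = (9/5)*102 = 918/5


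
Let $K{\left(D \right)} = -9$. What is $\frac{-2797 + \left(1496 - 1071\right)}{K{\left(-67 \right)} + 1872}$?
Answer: $- \frac{2372}{1863} \approx -1.2732$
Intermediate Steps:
$\frac{-2797 + \left(1496 - 1071\right)}{K{\left(-67 \right)} + 1872} = \frac{-2797 + \left(1496 - 1071\right)}{-9 + 1872} = \frac{-2797 + \left(1496 - 1071\right)}{1863} = \left(-2797 + 425\right) \frac{1}{1863} = \left(-2372\right) \frac{1}{1863} = - \frac{2372}{1863}$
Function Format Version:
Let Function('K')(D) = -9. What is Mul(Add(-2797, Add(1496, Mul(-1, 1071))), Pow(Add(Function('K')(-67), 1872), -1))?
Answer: Rational(-2372, 1863) ≈ -1.2732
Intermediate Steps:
Mul(Add(-2797, Add(1496, Mul(-1, 1071))), Pow(Add(Function('K')(-67), 1872), -1)) = Mul(Add(-2797, Add(1496, Mul(-1, 1071))), Pow(Add(-9, 1872), -1)) = Mul(Add(-2797, Add(1496, -1071)), Pow(1863, -1)) = Mul(Add(-2797, 425), Rational(1, 1863)) = Mul(-2372, Rational(1, 1863)) = Rational(-2372, 1863)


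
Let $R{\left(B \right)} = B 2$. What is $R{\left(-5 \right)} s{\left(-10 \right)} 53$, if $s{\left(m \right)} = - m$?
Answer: $-5300$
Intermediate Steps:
$R{\left(B \right)} = 2 B$
$R{\left(-5 \right)} s{\left(-10 \right)} 53 = 2 \left(-5\right) \left(\left(-1\right) \left(-10\right)\right) 53 = \left(-10\right) 10 \cdot 53 = \left(-100\right) 53 = -5300$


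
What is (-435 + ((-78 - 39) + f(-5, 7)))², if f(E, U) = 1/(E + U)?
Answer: 1216609/4 ≈ 3.0415e+5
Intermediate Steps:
(-435 + ((-78 - 39) + f(-5, 7)))² = (-435 + ((-78 - 39) + 1/(-5 + 7)))² = (-435 + (-117 + 1/2))² = (-435 + (-117 + ½))² = (-435 - 233/2)² = (-1103/2)² = 1216609/4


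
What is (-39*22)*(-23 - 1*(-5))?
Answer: 15444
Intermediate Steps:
(-39*22)*(-23 - 1*(-5)) = -858*(-23 + 5) = -858*(-18) = 15444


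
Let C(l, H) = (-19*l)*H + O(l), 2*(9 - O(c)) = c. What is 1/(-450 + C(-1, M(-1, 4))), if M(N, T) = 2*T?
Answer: -2/577 ≈ -0.0034662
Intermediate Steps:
O(c) = 9 - c/2
C(l, H) = 9 - l/2 - 19*H*l (C(l, H) = (-19*l)*H + (9 - l/2) = -19*H*l + (9 - l/2) = 9 - l/2 - 19*H*l)
1/(-450 + C(-1, M(-1, 4))) = 1/(-450 + (9 - ½*(-1) - 19*2*4*(-1))) = 1/(-450 + (9 + ½ - 19*8*(-1))) = 1/(-450 + (9 + ½ + 152)) = 1/(-450 + 323/2) = 1/(-577/2) = -2/577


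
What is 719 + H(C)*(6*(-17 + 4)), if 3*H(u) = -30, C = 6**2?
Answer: 1499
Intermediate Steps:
C = 36
H(u) = -10 (H(u) = (1/3)*(-30) = -10)
719 + H(C)*(6*(-17 + 4)) = 719 - 60*(-17 + 4) = 719 - 60*(-13) = 719 - 10*(-78) = 719 + 780 = 1499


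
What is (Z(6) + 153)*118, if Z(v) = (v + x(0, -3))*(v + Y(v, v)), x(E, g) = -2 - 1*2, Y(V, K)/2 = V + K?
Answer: 25134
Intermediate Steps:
Y(V, K) = 2*K + 2*V (Y(V, K) = 2*(V + K) = 2*(K + V) = 2*K + 2*V)
x(E, g) = -4 (x(E, g) = -2 - 2 = -4)
Z(v) = 5*v*(-4 + v) (Z(v) = (v - 4)*(v + (2*v + 2*v)) = (-4 + v)*(v + 4*v) = (-4 + v)*(5*v) = 5*v*(-4 + v))
(Z(6) + 153)*118 = (5*6*(-4 + 6) + 153)*118 = (5*6*2 + 153)*118 = (60 + 153)*118 = 213*118 = 25134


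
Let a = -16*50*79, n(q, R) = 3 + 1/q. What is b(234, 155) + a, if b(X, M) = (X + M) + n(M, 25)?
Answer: -9735239/155 ≈ -62808.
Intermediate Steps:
b(X, M) = 3 + M + X + 1/M (b(X, M) = (X + M) + (3 + 1/M) = (M + X) + (3 + 1/M) = 3 + M + X + 1/M)
a = -63200 (a = -800*79 = -63200)
b(234, 155) + a = (3 + 155 + 234 + 1/155) - 63200 = 60761/155 - 63200 = -9735239/155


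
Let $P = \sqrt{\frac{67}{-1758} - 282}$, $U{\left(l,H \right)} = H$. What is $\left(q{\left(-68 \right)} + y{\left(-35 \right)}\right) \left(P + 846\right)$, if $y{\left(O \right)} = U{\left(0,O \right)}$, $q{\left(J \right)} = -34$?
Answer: $-58374 - \frac{23 i \sqrt{871656834}}{586} \approx -58374.0 - 1158.8 i$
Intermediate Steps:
$y{\left(O \right)} = O$
$P = \frac{i \sqrt{871656834}}{1758}$ ($P = \sqrt{67 \left(- \frac{1}{1758}\right) - 282} = \sqrt{- \frac{67}{1758} - 282} = \sqrt{- \frac{495823}{1758}} = \frac{i \sqrt{871656834}}{1758} \approx 16.794 i$)
$\left(q{\left(-68 \right)} + y{\left(-35 \right)}\right) \left(P + 846\right) = \left(-34 - 35\right) \left(\frac{i \sqrt{871656834}}{1758} + 846\right) = - 69 \left(846 + \frac{i \sqrt{871656834}}{1758}\right) = -58374 - \frac{23 i \sqrt{871656834}}{586}$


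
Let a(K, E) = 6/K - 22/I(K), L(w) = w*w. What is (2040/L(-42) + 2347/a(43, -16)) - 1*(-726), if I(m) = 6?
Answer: 589957/9555 ≈ 61.743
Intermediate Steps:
L(w) = w²
a(K, E) = -11/3 + 6/K (a(K, E) = 6/K - 22/6 = 6/K - 22*⅙ = 6/K - 11/3 = -11/3 + 6/K)
(2040/L(-42) + 2347/a(43, -16)) - 1*(-726) = (2040/((-42)²) + 2347/(-11/3 + 6/43)) - 1*(-726) = (2040/1764 + 2347/(-11/3 + 6*(1/43))) + 726 = (2040*(1/1764) + 2347/(-11/3 + 6/43)) + 726 = (170/147 + 2347/(-455/129)) + 726 = (170/147 + 2347*(-129/455)) + 726 = (170/147 - 302763/455) + 726 = -6346973/9555 + 726 = 589957/9555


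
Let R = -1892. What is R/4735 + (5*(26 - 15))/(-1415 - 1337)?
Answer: -5467209/13030720 ≈ -0.41956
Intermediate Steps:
R/4735 + (5*(26 - 15))/(-1415 - 1337) = -1892/4735 + (5*(26 - 15))/(-1415 - 1337) = -1892*1/4735 + (5*11)/(-2752) = -1892/4735 + 55*(-1/2752) = -1892/4735 - 55/2752 = -5467209/13030720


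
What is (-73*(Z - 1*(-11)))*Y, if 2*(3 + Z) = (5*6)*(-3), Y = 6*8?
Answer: 129648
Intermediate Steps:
Y = 48
Z = -48 (Z = -3 + ((5*6)*(-3))/2 = -3 + (30*(-3))/2 = -3 + (½)*(-90) = -3 - 45 = -48)
(-73*(Z - 1*(-11)))*Y = -73*(-48 - 1*(-11))*48 = -73*(-48 + 11)*48 = -73*(-37)*48 = 2701*48 = 129648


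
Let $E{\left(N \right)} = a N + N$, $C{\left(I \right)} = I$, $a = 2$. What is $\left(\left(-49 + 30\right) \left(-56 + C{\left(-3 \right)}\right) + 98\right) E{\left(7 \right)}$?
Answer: $25599$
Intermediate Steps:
$E{\left(N \right)} = 3 N$ ($E{\left(N \right)} = 2 N + N = 3 N$)
$\left(\left(-49 + 30\right) \left(-56 + C{\left(-3 \right)}\right) + 98\right) E{\left(7 \right)} = \left(\left(-49 + 30\right) \left(-56 - 3\right) + 98\right) 3 \cdot 7 = \left(\left(-19\right) \left(-59\right) + 98\right) 21 = \left(1121 + 98\right) 21 = 1219 \cdot 21 = 25599$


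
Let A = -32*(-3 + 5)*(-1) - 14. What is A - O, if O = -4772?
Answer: 4822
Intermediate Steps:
A = 50 (A = -64*(-1) - 14 = -32*(-2) - 14 = 64 - 14 = 50)
A - O = 50 - 1*(-4772) = 50 + 4772 = 4822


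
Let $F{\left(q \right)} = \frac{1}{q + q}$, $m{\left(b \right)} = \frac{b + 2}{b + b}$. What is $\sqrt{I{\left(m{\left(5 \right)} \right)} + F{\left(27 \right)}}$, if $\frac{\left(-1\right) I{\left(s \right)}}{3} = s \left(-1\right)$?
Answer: $\frac{\sqrt{4290}}{45} \approx 1.4555$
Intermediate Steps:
$m{\left(b \right)} = \frac{2 + b}{2 b}$
$I{\left(s \right)} = 3 s$ ($I{\left(s \right)} = - 3 s \left(-1\right) = - 3 \left(- s\right) = 3 s$)
$F{\left(q \right)} = \frac{1}{2 q}$
$\sqrt{I{\left(m{\left(5 \right)} \right)} + F{\left(27 \right)}} = \sqrt{3 \frac{2 + 5}{2 \cdot 5} + \frac{1}{2 \cdot 27}} = \sqrt{3 \cdot \frac{1}{2} \cdot \frac{1}{5} \cdot 7 + \frac{1}{2} \cdot \frac{1}{27}} = \sqrt{3 \cdot \frac{7}{10} + \frac{1}{54}} = \sqrt{\frac{21}{10} + \frac{1}{54}} = \sqrt{\frac{286}{135}} = \frac{\sqrt{4290}}{45}$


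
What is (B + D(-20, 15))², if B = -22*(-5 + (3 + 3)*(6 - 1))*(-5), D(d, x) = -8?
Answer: 7518564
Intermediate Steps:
B = 2750 (B = -22*(-5 + 6*5)*(-5) = -22*(-5 + 30)*(-5) = -550*(-5) = -22*(-125) = 2750)
(B + D(-20, 15))² = (2750 - 8)² = 2742² = 7518564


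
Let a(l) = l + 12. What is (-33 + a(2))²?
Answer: 361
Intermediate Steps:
a(l) = 12 + l
(-33 + a(2))² = (-33 + (12 + 2))² = (-33 + 14)² = (-19)² = 361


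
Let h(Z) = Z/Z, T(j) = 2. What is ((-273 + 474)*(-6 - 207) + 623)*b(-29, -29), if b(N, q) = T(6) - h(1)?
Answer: -42190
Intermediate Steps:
h(Z) = 1
b(N, q) = 1 (b(N, q) = 2 - 1*1 = 2 - 1 = 1)
((-273 + 474)*(-6 - 207) + 623)*b(-29, -29) = ((-273 + 474)*(-6 - 207) + 623)*1 = (201*(-213) + 623)*1 = (-42813 + 623)*1 = -42190*1 = -42190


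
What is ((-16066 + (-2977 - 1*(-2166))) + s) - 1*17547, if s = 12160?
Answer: -22264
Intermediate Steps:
((-16066 + (-2977 - 1*(-2166))) + s) - 1*17547 = ((-16066 + (-2977 - 1*(-2166))) + 12160) - 1*17547 = ((-16066 + (-2977 + 2166)) + 12160) - 17547 = ((-16066 - 811) + 12160) - 17547 = (-16877 + 12160) - 17547 = -4717 - 17547 = -22264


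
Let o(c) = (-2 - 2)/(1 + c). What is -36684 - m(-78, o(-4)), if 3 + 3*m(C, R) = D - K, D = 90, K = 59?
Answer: -110080/3 ≈ -36693.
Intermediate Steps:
o(c) = -4/(1 + c)
m(C, R) = 28/3 (m(C, R) = -1 + (90 - 1*59)/3 = -1 + (90 - 59)/3 = -1 + (⅓)*31 = -1 + 31/3 = 28/3)
-36684 - m(-78, o(-4)) = -36684 - 1*28/3 = -36684 - 28/3 = -110080/3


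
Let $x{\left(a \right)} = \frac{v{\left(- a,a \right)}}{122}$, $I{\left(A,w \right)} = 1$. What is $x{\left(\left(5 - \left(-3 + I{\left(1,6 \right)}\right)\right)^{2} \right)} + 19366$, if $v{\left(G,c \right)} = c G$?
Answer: $\frac{2360251}{122} \approx 19346.0$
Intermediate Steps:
$v{\left(G,c \right)} = G c$
$x{\left(a \right)} = - \frac{a^{2}}{122}$ ($x{\left(a \right)} = \frac{- a a}{122} = - a^{2} \cdot \frac{1}{122} = - \frac{a^{2}}{122}$)
$x{\left(\left(5 - \left(-3 + I{\left(1,6 \right)}\right)\right)^{2} \right)} + 19366 = - \frac{\left(\left(5 + \left(3 - 1\right)\right)^{2}\right)^{2}}{122} + 19366 = - \frac{\left(\left(5 + 2\right)^{2}\right)^{2}}{122} + 19366 = - \frac{\left(7^{2}\right)^{2}}{122} + 19366 = - \frac{49^{2}}{122} + 19366 = \left(- \frac{1}{122}\right) 2401 + 19366 = - \frac{2401}{122} + 19366 = \frac{2360251}{122}$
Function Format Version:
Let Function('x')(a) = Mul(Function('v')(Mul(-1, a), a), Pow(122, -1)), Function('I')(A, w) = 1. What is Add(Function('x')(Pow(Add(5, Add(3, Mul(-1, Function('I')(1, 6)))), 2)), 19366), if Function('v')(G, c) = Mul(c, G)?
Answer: Rational(2360251, 122) ≈ 19346.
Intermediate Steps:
Function('v')(G, c) = Mul(G, c)
Function('x')(a) = Mul(Rational(-1, 122), Pow(a, 2)) (Function('x')(a) = Mul(Mul(Mul(-1, a), a), Pow(122, -1)) = Mul(Mul(-1, Pow(a, 2)), Rational(1, 122)) = Mul(Rational(-1, 122), Pow(a, 2)))
Add(Function('x')(Pow(Add(5, Add(3, Mul(-1, Function('I')(1, 6)))), 2)), 19366) = Add(Mul(Rational(-1, 122), Pow(Pow(Add(5, Add(3, Mul(-1, 1))), 2), 2)), 19366) = Add(Mul(Rational(-1, 122), Pow(Pow(Add(5, Add(3, -1)), 2), 2)), 19366) = Add(Mul(Rational(-1, 122), Pow(Pow(Add(5, 2), 2), 2)), 19366) = Add(Mul(Rational(-1, 122), Pow(Pow(7, 2), 2)), 19366) = Add(Mul(Rational(-1, 122), Pow(49, 2)), 19366) = Add(Mul(Rational(-1, 122), 2401), 19366) = Add(Rational(-2401, 122), 19366) = Rational(2360251, 122)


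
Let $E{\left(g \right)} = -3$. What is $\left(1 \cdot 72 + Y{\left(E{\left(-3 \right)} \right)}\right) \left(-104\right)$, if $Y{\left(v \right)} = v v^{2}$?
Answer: $-4680$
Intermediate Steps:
$Y{\left(v \right)} = v^{3}$
$\left(1 \cdot 72 + Y{\left(E{\left(-3 \right)} \right)}\right) \left(-104\right) = \left(1 \cdot 72 + \left(-3\right)^{3}\right) \left(-104\right) = \left(72 - 27\right) \left(-104\right) = 45 \left(-104\right) = -4680$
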